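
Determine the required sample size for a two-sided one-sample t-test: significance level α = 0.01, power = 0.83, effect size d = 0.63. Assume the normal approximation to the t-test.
n = 32

Sample size formula (one-sample t-test, normal approximation):
n = ((z_{α/2} + z_β) / d)²

z_{α/2} = 2.576 (for α = 0.01, two-sided)
z_β = 0.954 (for power = 0.83)
d = 0.63

n = ((2.576 + 0.954) / 0.63)²
n = (5.603)²
n ≈ 31.39
Round up to the next whole number: n = 32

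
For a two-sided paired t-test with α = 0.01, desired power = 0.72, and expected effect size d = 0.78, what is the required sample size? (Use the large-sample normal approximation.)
n = 17 pairs

Sample size formula (paired t-test, normal approximation):
n = ((z_{α/2} + z_β) / d)²

z_{α/2} = 2.576 (for α = 0.01, two-sided)
z_β = 0.583 (for power = 0.72)
d = 0.78

n = ((2.576 + 0.583) / 0.78)²
n = (4.050)²
n ≈ 16.40
Round up to the next whole number: n = 17 pairs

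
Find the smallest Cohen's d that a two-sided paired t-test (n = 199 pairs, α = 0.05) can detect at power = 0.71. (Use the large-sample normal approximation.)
d ≈ 0.18

Minimum detectable effect (paired t-test, normal approximation):
d = (z_{α/2} + z_β) / √n
d = (1.960 + 0.553) / √199
d = 2.513 / 14.107
d ≈ 0.18

By Cohen's convention (0.2 small / 0.5 medium / 0.8 large): very small effect.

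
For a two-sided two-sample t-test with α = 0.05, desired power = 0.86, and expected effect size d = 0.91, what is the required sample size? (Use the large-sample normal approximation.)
n = 23 per group

Sample size formula (two-sample t-test, normal approximation):
n = 2 · ((z_{α/2} + z_β) / d)²

z_{α/2} = 1.960 (for α = 0.05, two-sided)
z_β = 1.080 (for power = 0.86)
d = 0.91

n = 2 · ((1.960 + 1.080) / 0.91)²
n = 2 · (3.341)²
n ≈ 22.32
Round up to the next whole number: n = 23 per group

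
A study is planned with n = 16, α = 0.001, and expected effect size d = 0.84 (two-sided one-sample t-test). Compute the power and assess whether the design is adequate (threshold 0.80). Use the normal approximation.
Power ≈ 0.53; the study is underpowered (power < 0.80)

Power calculation (one-sample t-test, normal approximation):
z_β = d · √n - z_{α/2}
z_β = 0.84 · √16 - 3.291
z_β = 0.84 · 4.000 - 3.291
z_β = 0.069

Power = Φ(z_β) = Φ(0.069) ≈ 0.528

Effect size d = 0.84 is large by Cohen's convention (0.2/0.5/0.8).

Threshold: power ≥ 0.80 is conventionally adequate.
Power ≈ 0.53 → the study is underpowered (power < 0.80).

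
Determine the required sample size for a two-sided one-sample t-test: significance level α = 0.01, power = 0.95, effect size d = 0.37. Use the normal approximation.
n = 131

Sample size formula (one-sample t-test, normal approximation):
n = ((z_{α/2} + z_β) / d)²

z_{α/2} = 2.576 (for α = 0.01, two-sided)
z_β = 1.645 (for power = 0.95)
d = 0.37

n = ((2.576 + 1.645) / 0.37)²
n = (11.408)²
n ≈ 130.14
Round up to the next whole number: n = 131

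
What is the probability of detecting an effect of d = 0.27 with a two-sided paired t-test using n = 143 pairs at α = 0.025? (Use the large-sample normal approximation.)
Power ≈ 0.84

Power calculation (paired t-test, normal approximation):
z_β = d · √n - z_{α/2}
z_β = 0.27 · √143 - 2.241
z_β = 0.27 · 11.958 - 2.241
z_β = 0.987

Power = Φ(z_β) = Φ(0.987) ≈ 0.838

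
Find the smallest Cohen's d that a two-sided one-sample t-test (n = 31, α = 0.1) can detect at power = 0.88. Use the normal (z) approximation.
d ≈ 0.51

Minimum detectable effect (one-sample t-test, normal approximation):
d = (z_{α/2} + z_β) / √n
d = (1.645 + 1.175) / √31
d = 2.820 / 5.568
d ≈ 0.51

By Cohen's convention (0.2 small / 0.5 medium / 0.8 large): medium effect.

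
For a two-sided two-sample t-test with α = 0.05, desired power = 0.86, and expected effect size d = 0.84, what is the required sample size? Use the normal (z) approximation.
n = 27 per group

Sample size formula (two-sample t-test, normal approximation):
n = 2 · ((z_{α/2} + z_β) / d)²

z_{α/2} = 1.960 (for α = 0.05, two-sided)
z_β = 1.080 (for power = 0.86)
d = 0.84

n = 2 · ((1.960 + 1.080) / 0.84)²
n = 2 · (3.619)²
n ≈ 26.19
Round up to the next whole number: n = 27 per group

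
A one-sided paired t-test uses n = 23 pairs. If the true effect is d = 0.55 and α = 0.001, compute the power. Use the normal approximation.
Power ≈ 0.33

Power calculation (paired t-test, normal approximation):
z_β = d · √n - z_α
z_β = 0.55 · √23 - 3.090
z_β = 0.55 · 4.796 - 3.090
z_β = -0.453

Power = Φ(z_β) = Φ(-0.453) ≈ 0.325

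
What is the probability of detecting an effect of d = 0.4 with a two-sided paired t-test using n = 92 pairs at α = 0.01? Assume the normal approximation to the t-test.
Power ≈ 0.90

Power calculation (paired t-test, normal approximation):
z_β = d · √n - z_{α/2}
z_β = 0.4 · √92 - 2.576
z_β = 0.4 · 9.592 - 2.576
z_β = 1.261

Power = Φ(z_β) = Φ(1.261) ≈ 0.896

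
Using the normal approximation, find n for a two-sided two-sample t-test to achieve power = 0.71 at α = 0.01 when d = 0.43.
n = 106 per group

Sample size formula (two-sample t-test, normal approximation):
n = 2 · ((z_{α/2} + z_β) / d)²

z_{α/2} = 2.576 (for α = 0.01, two-sided)
z_β = 0.553 (for power = 0.71)
d = 0.43

n = 2 · ((2.576 + 0.553) / 0.43)²
n = 2 · (7.277)²
n ≈ 105.91
Round up to the next whole number: n = 106 per group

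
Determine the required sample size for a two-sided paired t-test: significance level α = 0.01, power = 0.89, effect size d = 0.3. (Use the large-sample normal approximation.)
n = 161 pairs

Sample size formula (paired t-test, normal approximation):
n = ((z_{α/2} + z_β) / d)²

z_{α/2} = 2.576 (for α = 0.01, two-sided)
z_β = 1.227 (for power = 0.89)
d = 0.3

n = ((2.576 + 1.227) / 0.3)²
n = (12.677)²
n ≈ 160.71
Round up to the next whole number: n = 161 pairs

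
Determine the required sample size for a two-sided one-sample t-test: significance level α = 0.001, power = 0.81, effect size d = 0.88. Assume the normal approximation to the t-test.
n = 23

Sample size formula (one-sample t-test, normal approximation):
n = ((z_{α/2} + z_β) / d)²

z_{α/2} = 3.291 (for α = 0.001, two-sided)
z_β = 0.878 (for power = 0.81)
d = 0.88

n = ((3.291 + 0.878) / 0.88)²
n = (4.738)²
n ≈ 22.45
Round up to the next whole number: n = 23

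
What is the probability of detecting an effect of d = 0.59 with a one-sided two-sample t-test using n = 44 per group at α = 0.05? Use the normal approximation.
Power ≈ 0.87

Power calculation (two-sample t-test, normal approximation):
z_β = d · √(n/2) - z_α
z_β = 0.59 · √(44/2) - 1.645
z_β = 0.59 · 4.690 - 1.645
z_β = 1.122

Power = Φ(z_β) = Φ(1.122) ≈ 0.869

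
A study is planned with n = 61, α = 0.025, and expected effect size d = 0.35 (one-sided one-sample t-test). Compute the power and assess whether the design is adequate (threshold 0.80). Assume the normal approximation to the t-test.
Power ≈ 0.78; the study is underpowered (power < 0.80)

Power calculation (one-sample t-test, normal approximation):
z_β = d · √n - z_α
z_β = 0.35 · √61 - 1.960
z_β = 0.35 · 7.810 - 1.960
z_β = 0.774

Power = Φ(z_β) = Φ(0.774) ≈ 0.780

Effect size d = 0.35 is small by Cohen's convention (0.2/0.5/0.8).

Threshold: power ≥ 0.80 is conventionally adequate.
Power ≈ 0.78 → the study is underpowered (power < 0.80).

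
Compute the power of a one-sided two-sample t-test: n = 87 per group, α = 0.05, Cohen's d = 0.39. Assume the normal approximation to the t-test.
Power ≈ 0.82

Power calculation (two-sample t-test, normal approximation):
z_β = d · √(n/2) - z_α
z_β = 0.39 · √(87/2) - 1.645
z_β = 0.39 · 6.595 - 1.645
z_β = 0.927

Power = Φ(z_β) = Φ(0.927) ≈ 0.823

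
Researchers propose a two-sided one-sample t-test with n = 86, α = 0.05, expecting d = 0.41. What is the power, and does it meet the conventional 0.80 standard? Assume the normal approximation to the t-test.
Power ≈ 0.97; the study is adequately powered (power ≥ 0.80)

Power calculation (one-sample t-test, normal approximation):
z_β = d · √n - z_{α/2}
z_β = 0.41 · √86 - 1.960
z_β = 0.41 · 9.274 - 1.960
z_β = 1.842

Power = Φ(z_β) = Φ(1.842) ≈ 0.967

Effect size d = 0.41 is small by Cohen's convention (0.2/0.5/0.8).

Threshold: power ≥ 0.80 is conventionally adequate.
Power ≈ 0.97 → the study is adequately powered (power ≥ 0.80).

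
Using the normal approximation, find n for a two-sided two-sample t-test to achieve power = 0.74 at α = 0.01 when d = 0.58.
n = 62 per group

Sample size formula (two-sample t-test, normal approximation):
n = 2 · ((z_{α/2} + z_β) / d)²

z_{α/2} = 2.576 (for α = 0.01, two-sided)
z_β = 0.643 (for power = 0.74)
d = 0.58

n = 2 · ((2.576 + 0.643) / 0.58)²
n = 2 · (5.550)²
n ≈ 61.60
Round up to the next whole number: n = 62 per group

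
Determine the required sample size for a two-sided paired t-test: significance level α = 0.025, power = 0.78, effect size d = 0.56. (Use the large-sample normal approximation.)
n = 29 pairs

Sample size formula (paired t-test, normal approximation):
n = ((z_{α/2} + z_β) / d)²

z_{α/2} = 2.241 (for α = 0.025, two-sided)
z_β = 0.772 (for power = 0.78)
d = 0.56

n = ((2.241 + 0.772) / 0.56)²
n = (5.380)²
n ≈ 28.94
Round up to the next whole number: n = 29 pairs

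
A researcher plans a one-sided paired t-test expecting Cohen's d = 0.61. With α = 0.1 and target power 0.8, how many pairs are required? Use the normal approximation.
n = 13 pairs

Sample size formula (paired t-test, normal approximation):
n = ((z_α + z_β) / d)²

z_α = 1.282 (for α = 0.1, one-sided)
z_β = 0.842 (for power = 0.8)
d = 0.61

n = ((1.282 + 0.842) / 0.61)²
n = (3.482)²
n ≈ 12.12
Round up to the next whole number: n = 13 pairs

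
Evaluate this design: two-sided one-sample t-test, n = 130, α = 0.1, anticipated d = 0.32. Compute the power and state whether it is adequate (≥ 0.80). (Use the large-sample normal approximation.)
Power ≈ 0.98; the study is adequately powered (power ≥ 0.80)

Power calculation (one-sample t-test, normal approximation):
z_β = d · √n - z_{α/2}
z_β = 0.32 · √130 - 1.645
z_β = 0.32 · 11.402 - 1.645
z_β = 2.004

Power = Φ(z_β) = Φ(2.004) ≈ 0.977

Effect size d = 0.32 is small by Cohen's convention (0.2/0.5/0.8).

Threshold: power ≥ 0.80 is conventionally adequate.
Power ≈ 0.98 → the study is adequately powered (power ≥ 0.80).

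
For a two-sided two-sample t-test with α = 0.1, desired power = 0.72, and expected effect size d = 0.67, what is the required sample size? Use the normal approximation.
n = 23 per group

Sample size formula (two-sample t-test, normal approximation):
n = 2 · ((z_{α/2} + z_β) / d)²

z_{α/2} = 1.645 (for α = 0.1, two-sided)
z_β = 0.583 (for power = 0.72)
d = 0.67

n = 2 · ((1.645 + 0.583) / 0.67)²
n = 2 · (3.325)²
n ≈ 22.11
Round up to the next whole number: n = 23 per group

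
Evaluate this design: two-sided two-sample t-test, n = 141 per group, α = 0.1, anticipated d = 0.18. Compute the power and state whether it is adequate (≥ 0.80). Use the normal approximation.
Power ≈ 0.45; the study is underpowered (power < 0.80)

Power calculation (two-sample t-test, normal approximation):
z_β = d · √(n/2) - z_{α/2}
z_β = 0.18 · √(141/2) - 1.645
z_β = 0.18 · 8.396 - 1.645
z_β = -0.133

Power = Φ(z_β) = Φ(-0.133) ≈ 0.447

Effect size d = 0.18 is very small by Cohen's convention (0.2/0.5/0.8).

Threshold: power ≥ 0.80 is conventionally adequate.
Power ≈ 0.45 → the study is underpowered (power < 0.80).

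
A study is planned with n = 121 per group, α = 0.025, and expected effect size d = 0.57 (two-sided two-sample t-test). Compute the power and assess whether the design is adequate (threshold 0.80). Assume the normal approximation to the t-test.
Power ≈ 0.99; the study is adequately powered (power ≥ 0.80)

Power calculation (two-sample t-test, normal approximation):
z_β = d · √(n/2) - z_{α/2}
z_β = 0.57 · √(121/2) - 2.241
z_β = 0.57 · 7.778 - 2.241
z_β = 2.192

Power = Φ(z_β) = Φ(2.192) ≈ 0.986

Effect size d = 0.57 is medium by Cohen's convention (0.2/0.5/0.8).

Threshold: power ≥ 0.80 is conventionally adequate.
Power ≈ 0.99 → the study is adequately powered (power ≥ 0.80).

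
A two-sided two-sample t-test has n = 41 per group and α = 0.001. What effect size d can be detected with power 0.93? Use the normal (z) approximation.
d ≈ 1.05

Minimum detectable effect (two-sample t-test, normal approximation):
d = (z_{α/2} + z_β) / √(n/2)
d = (3.291 + 1.476) / √(41/2)
d = 4.766 / 4.528
d ≈ 1.05

By Cohen's convention (0.2 small / 0.5 medium / 0.8 large): large effect.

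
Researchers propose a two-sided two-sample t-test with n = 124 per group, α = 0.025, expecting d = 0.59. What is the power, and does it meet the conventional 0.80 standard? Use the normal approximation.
Power ≈ 0.99; the study is adequately powered (power ≥ 0.80)

Power calculation (two-sample t-test, normal approximation):
z_β = d · √(n/2) - z_{α/2}
z_β = 0.59 · √(124/2) - 2.241
z_β = 0.59 · 7.874 - 2.241
z_β = 2.404

Power = Φ(z_β) = Φ(2.404) ≈ 0.992

Effect size d = 0.59 is medium by Cohen's convention (0.2/0.5/0.8).

Threshold: power ≥ 0.80 is conventionally adequate.
Power ≈ 0.99 → the study is adequately powered (power ≥ 0.80).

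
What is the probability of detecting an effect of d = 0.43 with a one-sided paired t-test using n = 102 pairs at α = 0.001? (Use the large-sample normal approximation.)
Power ≈ 0.89

Power calculation (paired t-test, normal approximation):
z_β = d · √n - z_α
z_β = 0.43 · √102 - 3.090
z_β = 0.43 · 10.100 - 3.090
z_β = 1.253

Power = Φ(z_β) = Φ(1.253) ≈ 0.895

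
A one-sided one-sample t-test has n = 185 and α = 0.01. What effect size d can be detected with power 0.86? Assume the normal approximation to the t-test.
d ≈ 0.25

Minimum detectable effect (one-sample t-test, normal approximation):
d = (z_α + z_β) / √n
d = (2.326 + 1.080) / √185
d = 3.407 / 13.601
d ≈ 0.25

By Cohen's convention (0.2 small / 0.5 medium / 0.8 large): small effect.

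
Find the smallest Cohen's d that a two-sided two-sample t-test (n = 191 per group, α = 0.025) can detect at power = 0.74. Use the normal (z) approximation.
d ≈ 0.30

Minimum detectable effect (two-sample t-test, normal approximation):
d = (z_{α/2} + z_β) / √(n/2)
d = (2.241 + 0.643) / √(191/2)
d = 2.885 / 9.772
d ≈ 0.30

By Cohen's convention (0.2 small / 0.5 medium / 0.8 large): small effect.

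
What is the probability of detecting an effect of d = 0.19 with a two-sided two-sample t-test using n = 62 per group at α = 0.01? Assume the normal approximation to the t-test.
Power ≈ 0.06

Power calculation (two-sample t-test, normal approximation):
z_β = d · √(n/2) - z_{α/2}
z_β = 0.19 · √(62/2) - 2.576
z_β = 0.19 · 5.568 - 2.576
z_β = -1.518

Power = Φ(z_β) = Φ(-1.518) ≈ 0.065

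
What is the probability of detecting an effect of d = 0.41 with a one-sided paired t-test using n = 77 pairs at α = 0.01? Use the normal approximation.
Power ≈ 0.90

Power calculation (paired t-test, normal approximation):
z_β = d · √n - z_α
z_β = 0.41 · √77 - 2.326
z_β = 0.41 · 8.775 - 2.326
z_β = 1.271

Power = Φ(z_β) = Φ(1.271) ≈ 0.898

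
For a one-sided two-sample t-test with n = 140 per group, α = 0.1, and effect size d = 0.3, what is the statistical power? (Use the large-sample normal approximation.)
Power ≈ 0.89

Power calculation (two-sample t-test, normal approximation):
z_β = d · √(n/2) - z_α
z_β = 0.3 · √(140/2) - 1.282
z_β = 0.3 · 8.367 - 1.282
z_β = 1.228

Power = Φ(z_β) = Φ(1.228) ≈ 0.890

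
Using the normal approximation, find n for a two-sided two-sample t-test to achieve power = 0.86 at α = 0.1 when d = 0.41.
n = 89 per group

Sample size formula (two-sample t-test, normal approximation):
n = 2 · ((z_{α/2} + z_β) / d)²

z_{α/2} = 1.645 (for α = 0.1, two-sided)
z_β = 1.080 (for power = 0.86)
d = 0.41

n = 2 · ((1.645 + 1.080) / 0.41)²
n = 2 · (6.646)²
n ≈ 88.34
Round up to the next whole number: n = 89 per group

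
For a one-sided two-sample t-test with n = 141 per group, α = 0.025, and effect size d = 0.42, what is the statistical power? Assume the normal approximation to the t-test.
Power ≈ 0.94

Power calculation (two-sample t-test, normal approximation):
z_β = d · √(n/2) - z_α
z_β = 0.42 · √(141/2) - 1.960
z_β = 0.42 · 8.396 - 1.960
z_β = 1.567

Power = Φ(z_β) = Φ(1.567) ≈ 0.941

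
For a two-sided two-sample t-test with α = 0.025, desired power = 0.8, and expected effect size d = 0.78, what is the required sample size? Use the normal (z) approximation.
n = 32 per group

Sample size formula (two-sample t-test, normal approximation):
n = 2 · ((z_{α/2} + z_β) / d)²

z_{α/2} = 2.241 (for α = 0.025, two-sided)
z_β = 0.842 (for power = 0.8)
d = 0.78

n = 2 · ((2.241 + 0.842) / 0.78)²
n = 2 · (3.953)²
n ≈ 31.25
Round up to the next whole number: n = 32 per group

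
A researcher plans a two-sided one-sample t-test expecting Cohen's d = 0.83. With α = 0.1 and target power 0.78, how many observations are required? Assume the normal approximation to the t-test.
n = 9

Sample size formula (one-sample t-test, normal approximation):
n = ((z_{α/2} + z_β) / d)²

z_{α/2} = 1.645 (for α = 0.1, two-sided)
z_β = 0.772 (for power = 0.78)
d = 0.83

n = ((1.645 + 0.772) / 0.83)²
n = (2.912)²
n ≈ 8.48
Round up to the next whole number: n = 9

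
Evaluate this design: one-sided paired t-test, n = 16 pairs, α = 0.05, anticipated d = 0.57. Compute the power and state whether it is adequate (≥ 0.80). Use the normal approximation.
Power ≈ 0.74; the study is underpowered (power < 0.80)

Power calculation (paired t-test, normal approximation):
z_β = d · √n - z_α
z_β = 0.57 · √16 - 1.645
z_β = 0.57 · 4.000 - 1.645
z_β = 0.635

Power = Φ(z_β) = Φ(0.635) ≈ 0.737

Effect size d = 0.57 is medium by Cohen's convention (0.2/0.5/0.8).

Threshold: power ≥ 0.80 is conventionally adequate.
Power ≈ 0.74 → the study is underpowered (power < 0.80).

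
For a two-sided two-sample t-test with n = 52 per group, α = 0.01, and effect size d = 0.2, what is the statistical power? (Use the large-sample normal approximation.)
Power ≈ 0.06

Power calculation (two-sample t-test, normal approximation):
z_β = d · √(n/2) - z_{α/2}
z_β = 0.2 · √(52/2) - 2.576
z_β = 0.2 · 5.099 - 2.576
z_β = -1.556

Power = Φ(z_β) = Φ(-1.556) ≈ 0.060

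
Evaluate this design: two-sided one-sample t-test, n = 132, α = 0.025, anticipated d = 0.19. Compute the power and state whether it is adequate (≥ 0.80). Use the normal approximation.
Power ≈ 0.48; the study is underpowered (power < 0.80)

Power calculation (one-sample t-test, normal approximation):
z_β = d · √n - z_{α/2}
z_β = 0.19 · √132 - 2.241
z_β = 0.19 · 11.489 - 2.241
z_β = -0.058

Power = Φ(z_β) = Φ(-0.058) ≈ 0.477

Effect size d = 0.19 is very small by Cohen's convention (0.2/0.5/0.8).

Threshold: power ≥ 0.80 is conventionally adequate.
Power ≈ 0.48 → the study is underpowered (power < 0.80).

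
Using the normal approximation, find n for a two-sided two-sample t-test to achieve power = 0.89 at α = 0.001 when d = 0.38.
n = 283 per group

Sample size formula (two-sample t-test, normal approximation):
n = 2 · ((z_{α/2} + z_β) / d)²

z_{α/2} = 3.291 (for α = 0.001, two-sided)
z_β = 1.227 (for power = 0.89)
d = 0.38

n = 2 · ((3.291 + 1.227) / 0.38)²
n = 2 · (11.889)²
n ≈ 282.70
Round up to the next whole number: n = 283 per group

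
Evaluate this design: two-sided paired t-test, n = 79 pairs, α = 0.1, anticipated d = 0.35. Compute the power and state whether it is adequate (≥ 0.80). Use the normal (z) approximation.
Power ≈ 0.93; the study is adequately powered (power ≥ 0.80)

Power calculation (paired t-test, normal approximation):
z_β = d · √n - z_{α/2}
z_β = 0.35 · √79 - 1.645
z_β = 0.35 · 8.888 - 1.645
z_β = 1.466

Power = Φ(z_β) = Φ(1.466) ≈ 0.929

Effect size d = 0.35 is small by Cohen's convention (0.2/0.5/0.8).

Threshold: power ≥ 0.80 is conventionally adequate.
Power ≈ 0.93 → the study is adequately powered (power ≥ 0.80).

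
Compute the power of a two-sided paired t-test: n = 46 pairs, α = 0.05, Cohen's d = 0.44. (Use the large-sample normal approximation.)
Power ≈ 0.85

Power calculation (paired t-test, normal approximation):
z_β = d · √n - z_{α/2}
z_β = 0.44 · √46 - 1.960
z_β = 0.44 · 6.782 - 1.960
z_β = 1.024

Power = Φ(z_β) = Φ(1.024) ≈ 0.847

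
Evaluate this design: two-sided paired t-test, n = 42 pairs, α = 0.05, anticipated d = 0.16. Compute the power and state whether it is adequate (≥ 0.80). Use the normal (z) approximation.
Power ≈ 0.18; the study is underpowered (power < 0.80)

Power calculation (paired t-test, normal approximation):
z_β = d · √n - z_{α/2}
z_β = 0.16 · √42 - 1.960
z_β = 0.16 · 6.481 - 1.960
z_β = -0.923

Power = Φ(z_β) = Φ(-0.923) ≈ 0.178

Effect size d = 0.16 is very small by Cohen's convention (0.2/0.5/0.8).

Threshold: power ≥ 0.80 is conventionally adequate.
Power ≈ 0.18 → the study is underpowered (power < 0.80).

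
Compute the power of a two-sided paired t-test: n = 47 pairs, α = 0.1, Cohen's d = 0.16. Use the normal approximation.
Power ≈ 0.29

Power calculation (paired t-test, normal approximation):
z_β = d · √n - z_{α/2}
z_β = 0.16 · √47 - 1.645
z_β = 0.16 · 6.856 - 1.645
z_β = -0.548

Power = Φ(z_β) = Φ(-0.548) ≈ 0.292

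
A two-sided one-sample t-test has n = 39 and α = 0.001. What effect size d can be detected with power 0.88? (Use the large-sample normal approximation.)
d ≈ 0.72

Minimum detectable effect (one-sample t-test, normal approximation):
d = (z_{α/2} + z_β) / √n
d = (3.291 + 1.175) / √39
d = 4.466 / 6.245
d ≈ 0.72

By Cohen's convention (0.2 small / 0.5 medium / 0.8 large): medium effect.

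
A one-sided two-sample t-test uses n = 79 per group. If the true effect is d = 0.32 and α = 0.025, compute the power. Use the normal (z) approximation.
Power ≈ 0.52

Power calculation (two-sample t-test, normal approximation):
z_β = d · √(n/2) - z_α
z_β = 0.32 · √(79/2) - 1.960
z_β = 0.32 · 6.285 - 1.960
z_β = 0.051

Power = Φ(z_β) = Φ(0.051) ≈ 0.520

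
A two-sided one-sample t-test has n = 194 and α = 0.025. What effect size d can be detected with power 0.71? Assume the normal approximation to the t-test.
d ≈ 0.20

Minimum detectable effect (one-sample t-test, normal approximation):
d = (z_{α/2} + z_β) / √n
d = (2.241 + 0.553) / √194
d = 2.795 / 13.928
d ≈ 0.20

By Cohen's convention (0.2 small / 0.5 medium / 0.8 large): small effect.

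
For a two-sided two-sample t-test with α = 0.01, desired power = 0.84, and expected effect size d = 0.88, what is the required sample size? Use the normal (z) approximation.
n = 33 per group

Sample size formula (two-sample t-test, normal approximation):
n = 2 · ((z_{α/2} + z_β) / d)²

z_{α/2} = 2.576 (for α = 0.01, two-sided)
z_β = 0.994 (for power = 0.84)
d = 0.88

n = 2 · ((2.576 + 0.994) / 0.88)²
n = 2 · (4.057)²
n ≈ 32.92
Round up to the next whole number: n = 33 per group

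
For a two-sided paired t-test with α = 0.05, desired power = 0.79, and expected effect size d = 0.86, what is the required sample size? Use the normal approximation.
n = 11 pairs

Sample size formula (paired t-test, normal approximation):
n = ((z_{α/2} + z_β) / d)²

z_{α/2} = 1.960 (for α = 0.05, two-sided)
z_β = 0.806 (for power = 0.79)
d = 0.86

n = ((1.960 + 0.806) / 0.86)²
n = (3.216)²
n ≈ 10.34
Round up to the next whole number: n = 11 pairs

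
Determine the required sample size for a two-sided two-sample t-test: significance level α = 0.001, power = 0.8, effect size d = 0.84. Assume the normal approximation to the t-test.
n = 49 per group

Sample size formula (two-sample t-test, normal approximation):
n = 2 · ((z_{α/2} + z_β) / d)²

z_{α/2} = 3.291 (for α = 0.001, two-sided)
z_β = 0.842 (for power = 0.8)
d = 0.84

n = 2 · ((3.291 + 0.842) / 0.84)²
n = 2 · (4.920)²
n ≈ 48.41
Round up to the next whole number: n = 49 per group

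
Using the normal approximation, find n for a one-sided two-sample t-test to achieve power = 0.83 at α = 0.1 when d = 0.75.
n = 18 per group

Sample size formula (two-sample t-test, normal approximation):
n = 2 · ((z_α + z_β) / d)²

z_α = 1.282 (for α = 0.1, one-sided)
z_β = 0.954 (for power = 0.83)
d = 0.75

n = 2 · ((1.282 + 0.954) / 0.75)²
n = 2 · (2.981)²
n ≈ 17.77
Round up to the next whole number: n = 18 per group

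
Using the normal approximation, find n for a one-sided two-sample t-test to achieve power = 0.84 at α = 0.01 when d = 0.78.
n = 37 per group

Sample size formula (two-sample t-test, normal approximation):
n = 2 · ((z_α + z_β) / d)²

z_α = 2.326 (for α = 0.01, one-sided)
z_β = 0.994 (for power = 0.84)
d = 0.78

n = 2 · ((2.326 + 0.994) / 0.78)²
n = 2 · (4.256)²
n ≈ 36.23
Round up to the next whole number: n = 37 per group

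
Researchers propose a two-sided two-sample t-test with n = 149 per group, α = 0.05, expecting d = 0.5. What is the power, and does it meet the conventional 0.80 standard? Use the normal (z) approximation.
Power ≈ 0.99; the study is adequately powered (power ≥ 0.80)

Power calculation (two-sample t-test, normal approximation):
z_β = d · √(n/2) - z_{α/2}
z_β = 0.5 · √(149/2) - 1.960
z_β = 0.5 · 8.631 - 1.960
z_β = 2.356

Power = Φ(z_β) = Φ(2.356) ≈ 0.991

Effect size d = 0.5 is medium by Cohen's convention (0.2/0.5/0.8).

Threshold: power ≥ 0.80 is conventionally adequate.
Power ≈ 0.99 → the study is adequately powered (power ≥ 0.80).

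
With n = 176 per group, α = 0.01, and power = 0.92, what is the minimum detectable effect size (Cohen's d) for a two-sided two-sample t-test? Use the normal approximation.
d ≈ 0.42

Minimum detectable effect (two-sample t-test, normal approximation):
d = (z_{α/2} + z_β) / √(n/2)
d = (2.576 + 1.405) / √(176/2)
d = 3.981 / 9.381
d ≈ 0.42

By Cohen's convention (0.2 small / 0.5 medium / 0.8 large): small effect.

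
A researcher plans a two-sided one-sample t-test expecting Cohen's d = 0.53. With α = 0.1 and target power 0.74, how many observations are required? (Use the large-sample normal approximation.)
n = 19

Sample size formula (one-sample t-test, normal approximation):
n = ((z_{α/2} + z_β) / d)²

z_{α/2} = 1.645 (for α = 0.1, two-sided)
z_β = 0.643 (for power = 0.74)
d = 0.53

n = ((1.645 + 0.643) / 0.53)²
n = (4.317)²
n ≈ 18.64
Round up to the next whole number: n = 19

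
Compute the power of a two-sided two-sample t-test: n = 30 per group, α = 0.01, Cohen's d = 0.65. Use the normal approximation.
Power ≈ 0.48

Power calculation (two-sample t-test, normal approximation):
z_β = d · √(n/2) - z_{α/2}
z_β = 0.65 · √(30/2) - 2.576
z_β = 0.65 · 3.873 - 2.576
z_β = -0.058

Power = Φ(z_β) = Φ(-0.058) ≈ 0.477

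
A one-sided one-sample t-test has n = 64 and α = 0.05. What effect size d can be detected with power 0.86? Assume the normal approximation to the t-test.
d ≈ 0.34

Minimum detectable effect (one-sample t-test, normal approximation):
d = (z_α + z_β) / √n
d = (1.645 + 1.080) / √64
d = 2.725 / 8.000
d ≈ 0.34

By Cohen's convention (0.2 small / 0.5 medium / 0.8 large): small effect.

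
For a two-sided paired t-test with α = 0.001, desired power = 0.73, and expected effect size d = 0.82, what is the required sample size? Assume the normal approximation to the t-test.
n = 23 pairs

Sample size formula (paired t-test, normal approximation):
n = ((z_{α/2} + z_β) / d)²

z_{α/2} = 3.291 (for α = 0.001, two-sided)
z_β = 0.613 (for power = 0.73)
d = 0.82

n = ((3.291 + 0.613) / 0.82)²
n = (4.761)²
n ≈ 22.67
Round up to the next whole number: n = 23 pairs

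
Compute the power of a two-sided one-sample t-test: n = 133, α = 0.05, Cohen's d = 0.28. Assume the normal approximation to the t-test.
Power ≈ 0.90

Power calculation (one-sample t-test, normal approximation):
z_β = d · √n - z_{α/2}
z_β = 0.28 · √133 - 1.960
z_β = 0.28 · 11.533 - 1.960
z_β = 1.269

Power = Φ(z_β) = Φ(1.269) ≈ 0.898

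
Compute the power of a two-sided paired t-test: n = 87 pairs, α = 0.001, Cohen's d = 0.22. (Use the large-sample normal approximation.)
Power ≈ 0.11

Power calculation (paired t-test, normal approximation):
z_β = d · √n - z_{α/2}
z_β = 0.22 · √87 - 3.291
z_β = 0.22 · 9.327 - 3.291
z_β = -1.239

Power = Φ(z_β) = Φ(-1.239) ≈ 0.108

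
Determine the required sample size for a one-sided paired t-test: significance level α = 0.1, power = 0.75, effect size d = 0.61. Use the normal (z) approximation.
n = 11 pairs

Sample size formula (paired t-test, normal approximation):
n = ((z_α + z_β) / d)²

z_α = 1.282 (for α = 0.1, one-sided)
z_β = 0.674 (for power = 0.75)
d = 0.61

n = ((1.282 + 0.674) / 0.61)²
n = (3.207)²
n ≈ 10.28
Round up to the next whole number: n = 11 pairs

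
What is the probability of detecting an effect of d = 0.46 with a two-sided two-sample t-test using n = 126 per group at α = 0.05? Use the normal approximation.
Power ≈ 0.95

Power calculation (two-sample t-test, normal approximation):
z_β = d · √(n/2) - z_{α/2}
z_β = 0.46 · √(126/2) - 1.960
z_β = 0.46 · 7.937 - 1.960
z_β = 1.691

Power = Φ(z_β) = Φ(1.691) ≈ 0.955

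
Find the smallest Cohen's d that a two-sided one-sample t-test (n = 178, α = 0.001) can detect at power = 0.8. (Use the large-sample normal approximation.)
d ≈ 0.31

Minimum detectable effect (one-sample t-test, normal approximation):
d = (z_{α/2} + z_β) / √n
d = (3.291 + 0.842) / √178
d = 4.132 / 13.342
d ≈ 0.31

By Cohen's convention (0.2 small / 0.5 medium / 0.8 large): small effect.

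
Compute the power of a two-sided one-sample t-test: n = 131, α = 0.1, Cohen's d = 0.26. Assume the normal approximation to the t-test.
Power ≈ 0.91

Power calculation (one-sample t-test, normal approximation):
z_β = d · √n - z_{α/2}
z_β = 0.26 · √131 - 1.645
z_β = 0.26 · 11.446 - 1.645
z_β = 1.331

Power = Φ(z_β) = Φ(1.331) ≈ 0.908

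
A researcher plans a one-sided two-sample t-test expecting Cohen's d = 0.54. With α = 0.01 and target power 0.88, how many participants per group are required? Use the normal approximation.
n = 85 per group

Sample size formula (two-sample t-test, normal approximation):
n = 2 · ((z_α + z_β) / d)²

z_α = 2.326 (for α = 0.01, one-sided)
z_β = 1.175 (for power = 0.88)
d = 0.54

n = 2 · ((2.326 + 1.175) / 0.54)²
n = 2 · (6.483)²
n ≈ 84.06
Round up to the next whole number: n = 85 per group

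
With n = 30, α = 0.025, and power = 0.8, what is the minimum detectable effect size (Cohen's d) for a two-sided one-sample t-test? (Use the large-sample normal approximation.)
d ≈ 0.56

Minimum detectable effect (one-sample t-test, normal approximation):
d = (z_{α/2} + z_β) / √n
d = (2.241 + 0.842) / √30
d = 3.083 / 5.477
d ≈ 0.56

By Cohen's convention (0.2 small / 0.5 medium / 0.8 large): medium effect.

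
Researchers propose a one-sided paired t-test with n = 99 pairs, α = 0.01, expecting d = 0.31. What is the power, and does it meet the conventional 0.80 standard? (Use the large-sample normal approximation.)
Power ≈ 0.78; the study is underpowered (power < 0.80)

Power calculation (paired t-test, normal approximation):
z_β = d · √n - z_α
z_β = 0.31 · √99 - 2.326
z_β = 0.31 · 9.950 - 2.326
z_β = 0.758

Power = Φ(z_β) = Φ(0.758) ≈ 0.776

Effect size d = 0.31 is small by Cohen's convention (0.2/0.5/0.8).

Threshold: power ≥ 0.80 is conventionally adequate.
Power ≈ 0.78 → the study is underpowered (power < 0.80).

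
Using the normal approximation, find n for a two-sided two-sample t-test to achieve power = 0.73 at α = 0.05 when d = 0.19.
n = 367 per group

Sample size formula (two-sample t-test, normal approximation):
n = 2 · ((z_{α/2} + z_β) / d)²

z_{α/2} = 1.960 (for α = 0.05, two-sided)
z_β = 0.613 (for power = 0.73)
d = 0.19

n = 2 · ((1.960 + 0.613) / 0.19)²
n = 2 · (13.542)²
n ≈ 366.77
Round up to the next whole number: n = 367 per group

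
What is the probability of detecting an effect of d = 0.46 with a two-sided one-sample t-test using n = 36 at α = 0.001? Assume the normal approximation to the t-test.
Power ≈ 0.30

Power calculation (one-sample t-test, normal approximation):
z_β = d · √n - z_{α/2}
z_β = 0.46 · √36 - 3.291
z_β = 0.46 · 6.000 - 3.291
z_β = -0.531

Power = Φ(z_β) = Φ(-0.531) ≈ 0.298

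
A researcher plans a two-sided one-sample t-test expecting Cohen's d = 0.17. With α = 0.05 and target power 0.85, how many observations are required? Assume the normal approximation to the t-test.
n = 311

Sample size formula (one-sample t-test, normal approximation):
n = ((z_{α/2} + z_β) / d)²

z_{α/2} = 1.960 (for α = 0.05, two-sided)
z_β = 1.036 (for power = 0.85)
d = 0.17

n = ((1.960 + 1.036) / 0.17)²
n = (17.624)²
n ≈ 310.61
Round up to the next whole number: n = 311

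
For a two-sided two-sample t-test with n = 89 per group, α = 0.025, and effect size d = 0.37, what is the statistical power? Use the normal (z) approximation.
Power ≈ 0.59

Power calculation (two-sample t-test, normal approximation):
z_β = d · √(n/2) - z_{α/2}
z_β = 0.37 · √(89/2) - 2.241
z_β = 0.37 · 6.671 - 2.241
z_β = 0.227

Power = Φ(z_β) = Φ(0.227) ≈ 0.590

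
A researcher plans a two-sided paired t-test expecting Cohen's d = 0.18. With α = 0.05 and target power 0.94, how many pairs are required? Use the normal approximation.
n = 382 pairs

Sample size formula (paired t-test, normal approximation):
n = ((z_{α/2} + z_β) / d)²

z_{α/2} = 1.960 (for α = 0.05, two-sided)
z_β = 1.555 (for power = 0.94)
d = 0.18

n = ((1.960 + 1.555) / 0.18)²
n = (19.528)²
n ≈ 381.34
Round up to the next whole number: n = 382 pairs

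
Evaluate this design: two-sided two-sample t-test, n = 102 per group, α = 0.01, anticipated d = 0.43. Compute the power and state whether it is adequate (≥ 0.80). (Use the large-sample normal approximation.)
Power ≈ 0.69; the study is underpowered (power < 0.80)

Power calculation (two-sample t-test, normal approximation):
z_β = d · √(n/2) - z_{α/2}
z_β = 0.43 · √(102/2) - 2.576
z_β = 0.43 · 7.141 - 2.576
z_β = 0.495

Power = Φ(z_β) = Φ(0.495) ≈ 0.690

Effect size d = 0.43 is small by Cohen's convention (0.2/0.5/0.8).

Threshold: power ≥ 0.80 is conventionally adequate.
Power ≈ 0.69 → the study is underpowered (power < 0.80).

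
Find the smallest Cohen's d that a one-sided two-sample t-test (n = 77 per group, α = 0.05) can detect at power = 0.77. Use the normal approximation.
d ≈ 0.38

Minimum detectable effect (two-sample t-test, normal approximation):
d = (z_α + z_β) / √(n/2)
d = (1.645 + 0.739) / √(77/2)
d = 2.384 / 6.205
d ≈ 0.38

By Cohen's convention (0.2 small / 0.5 medium / 0.8 large): small effect.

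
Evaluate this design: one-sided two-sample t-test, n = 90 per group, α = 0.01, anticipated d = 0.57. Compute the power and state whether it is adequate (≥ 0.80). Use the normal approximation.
Power ≈ 0.93; the study is adequately powered (power ≥ 0.80)

Power calculation (two-sample t-test, normal approximation):
z_β = d · √(n/2) - z_α
z_β = 0.57 · √(90/2) - 2.326
z_β = 0.57 · 6.708 - 2.326
z_β = 1.497

Power = Φ(z_β) = Φ(1.497) ≈ 0.933

Effect size d = 0.57 is medium by Cohen's convention (0.2/0.5/0.8).

Threshold: power ≥ 0.80 is conventionally adequate.
Power ≈ 0.93 → the study is adequately powered (power ≥ 0.80).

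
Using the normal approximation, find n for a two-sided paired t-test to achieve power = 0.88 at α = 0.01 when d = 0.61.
n = 38 pairs

Sample size formula (paired t-test, normal approximation):
n = ((z_{α/2} + z_β) / d)²

z_{α/2} = 2.576 (for α = 0.01, two-sided)
z_β = 1.175 (for power = 0.88)
d = 0.61

n = ((2.576 + 1.175) / 0.61)²
n = (6.149)²
n ≈ 37.81
Round up to the next whole number: n = 38 pairs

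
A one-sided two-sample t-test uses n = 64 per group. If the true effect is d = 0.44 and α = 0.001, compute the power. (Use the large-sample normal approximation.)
Power ≈ 0.27

Power calculation (two-sample t-test, normal approximation):
z_β = d · √(n/2) - z_α
z_β = 0.44 · √(64/2) - 3.090
z_β = 0.44 · 5.657 - 3.090
z_β = -0.601

Power = Φ(z_β) = Φ(-0.601) ≈ 0.274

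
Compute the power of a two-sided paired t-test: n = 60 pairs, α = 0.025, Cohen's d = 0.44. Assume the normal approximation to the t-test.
Power ≈ 0.88

Power calculation (paired t-test, normal approximation):
z_β = d · √n - z_{α/2}
z_β = 0.44 · √60 - 2.241
z_β = 0.44 · 7.746 - 2.241
z_β = 1.167

Power = Φ(z_β) = Φ(1.167) ≈ 0.878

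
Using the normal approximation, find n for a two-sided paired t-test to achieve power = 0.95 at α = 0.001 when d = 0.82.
n = 37 pairs

Sample size formula (paired t-test, normal approximation):
n = ((z_{α/2} + z_β) / d)²

z_{α/2} = 3.291 (for α = 0.001, two-sided)
z_β = 1.645 (for power = 0.95)
d = 0.82

n = ((3.291 + 1.645) / 0.82)²
n = (6.020)²
n ≈ 36.24
Round up to the next whole number: n = 37 pairs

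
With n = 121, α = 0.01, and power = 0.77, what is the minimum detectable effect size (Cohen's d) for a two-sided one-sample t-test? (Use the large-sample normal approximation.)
d ≈ 0.30

Minimum detectable effect (one-sample t-test, normal approximation):
d = (z_{α/2} + z_β) / √n
d = (2.576 + 0.739) / √121
d = 3.315 / 11.000
d ≈ 0.30

By Cohen's convention (0.2 small / 0.5 medium / 0.8 large): small effect.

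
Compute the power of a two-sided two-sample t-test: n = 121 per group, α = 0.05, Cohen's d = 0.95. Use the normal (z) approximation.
Power ≈ 1.00

Power calculation (two-sample t-test, normal approximation):
z_β = d · √(n/2) - z_{α/2}
z_β = 0.95 · √(121/2) - 1.960
z_β = 0.95 · 7.778 - 1.960
z_β = 5.429

Power = Φ(z_β) = Φ(5.429) ≈ 1.000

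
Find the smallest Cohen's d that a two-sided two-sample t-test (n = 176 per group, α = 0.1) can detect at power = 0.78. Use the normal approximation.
d ≈ 0.26

Minimum detectable effect (two-sample t-test, normal approximation):
d = (z_{α/2} + z_β) / √(n/2)
d = (1.645 + 0.772) / √(176/2)
d = 2.417 / 9.381
d ≈ 0.26

By Cohen's convention (0.2 small / 0.5 medium / 0.8 large): small effect.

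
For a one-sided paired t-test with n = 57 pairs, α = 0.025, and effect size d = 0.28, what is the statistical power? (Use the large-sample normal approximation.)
Power ≈ 0.56

Power calculation (paired t-test, normal approximation):
z_β = d · √n - z_α
z_β = 0.28 · √57 - 1.960
z_β = 0.28 · 7.550 - 1.960
z_β = 0.154

Power = Φ(z_β) = Φ(0.154) ≈ 0.561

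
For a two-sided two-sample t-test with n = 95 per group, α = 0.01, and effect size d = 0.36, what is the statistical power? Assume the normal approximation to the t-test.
Power ≈ 0.46

Power calculation (two-sample t-test, normal approximation):
z_β = d · √(n/2) - z_{α/2}
z_β = 0.36 · √(95/2) - 2.576
z_β = 0.36 · 6.892 - 2.576
z_β = -0.095

Power = Φ(z_β) = Φ(-0.095) ≈ 0.462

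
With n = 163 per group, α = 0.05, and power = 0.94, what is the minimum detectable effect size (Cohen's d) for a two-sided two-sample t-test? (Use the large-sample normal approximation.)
d ≈ 0.39

Minimum detectable effect (two-sample t-test, normal approximation):
d = (z_{α/2} + z_β) / √(n/2)
d = (1.960 + 1.555) / √(163/2)
d = 3.515 / 9.028
d ≈ 0.39

By Cohen's convention (0.2 small / 0.5 medium / 0.8 large): small effect.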